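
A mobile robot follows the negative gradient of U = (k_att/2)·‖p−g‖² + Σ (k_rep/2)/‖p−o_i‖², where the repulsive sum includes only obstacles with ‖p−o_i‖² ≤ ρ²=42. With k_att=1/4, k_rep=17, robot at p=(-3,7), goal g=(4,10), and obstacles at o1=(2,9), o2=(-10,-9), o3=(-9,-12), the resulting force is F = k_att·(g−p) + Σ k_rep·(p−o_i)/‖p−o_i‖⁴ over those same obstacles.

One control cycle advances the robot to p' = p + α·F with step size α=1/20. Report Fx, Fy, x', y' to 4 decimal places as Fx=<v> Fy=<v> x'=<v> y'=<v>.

Fx=1.6489 Fy=0.7096 x'=-2.9176 y'=7.0355

F_att = 1/4·(g−p) = 1/4·(7,3) = (1.7500,0.7500)
o1: d²=29 ≤ ρ²=42; F_rep = 17·(-5,-2)/29² = (-0.1011,-0.0404)
o2: d²=305 > ρ²=42 → inactive
o3: d²=397 > ρ²=42 → inactive
F = F_att + ΣF_rep = (1.6489,0.7096)
p' = p + 1/20·F = (-2.9176,7.0355)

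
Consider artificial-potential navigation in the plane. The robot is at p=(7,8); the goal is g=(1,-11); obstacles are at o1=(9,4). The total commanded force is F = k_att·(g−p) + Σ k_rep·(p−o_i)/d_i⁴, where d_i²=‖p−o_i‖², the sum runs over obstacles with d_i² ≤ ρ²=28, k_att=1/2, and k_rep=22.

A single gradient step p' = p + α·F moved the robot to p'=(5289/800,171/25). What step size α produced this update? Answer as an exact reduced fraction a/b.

F_att = 1/2·(g−p) = 1/2·(-6,-19) = (-3.0000,-9.5000)
o1: d²=20 ≤ ρ²=28; F_rep = 22·(-2,4)/20² = (-0.1100,0.2200)
F = F_att + ΣF_rep = (-3.1100,-9.2800)
Δp = p'−p = (-0.3887,-1.1600); α = Δx/Fx = (-311/800) / (-311/100) = 1/8
check: Δy/Fy = (-29/25) / (-232/25) = 1/8 ✓

α = 1/8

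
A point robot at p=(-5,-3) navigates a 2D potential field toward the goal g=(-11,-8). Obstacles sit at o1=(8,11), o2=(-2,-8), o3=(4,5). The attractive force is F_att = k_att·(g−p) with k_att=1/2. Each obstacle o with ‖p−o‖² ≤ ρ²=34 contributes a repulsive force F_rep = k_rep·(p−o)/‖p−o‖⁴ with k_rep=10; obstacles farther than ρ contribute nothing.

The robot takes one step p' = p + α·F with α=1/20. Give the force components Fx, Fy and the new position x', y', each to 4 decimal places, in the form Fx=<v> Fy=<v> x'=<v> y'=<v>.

Fx=-3.0260 Fy=-2.4567 x'=-5.1513 y'=-3.1228

F_att = 1/2·(g−p) = 1/2·(-6,-5) = (-3.0000,-2.5000)
o1: d²=365 > ρ²=34 → inactive
o2: d²=34 ≤ ρ²=34; F_rep = 10·(-3,5)/34² = (-0.0260,0.0433)
o3: d²=145 > ρ²=34 → inactive
F = F_att + ΣF_rep = (-3.0260,-2.4567)
p' = p + 1/20·F = (-5.1513,-3.1228)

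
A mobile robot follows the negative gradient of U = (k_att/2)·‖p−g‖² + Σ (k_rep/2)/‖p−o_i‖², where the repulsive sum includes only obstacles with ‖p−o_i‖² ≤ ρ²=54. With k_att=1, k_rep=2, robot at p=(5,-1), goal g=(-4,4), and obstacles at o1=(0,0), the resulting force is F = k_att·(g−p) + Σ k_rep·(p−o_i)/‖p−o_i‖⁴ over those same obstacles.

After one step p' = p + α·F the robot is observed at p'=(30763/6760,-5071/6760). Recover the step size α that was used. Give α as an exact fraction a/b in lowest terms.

α = 1/20

F_att = 1·(g−p) = 1·(-9,5) = (-9.0000,5.0000)
o1: d²=26 ≤ ρ²=54; F_rep = 2·(5,-1)/26² = (0.0148,-0.0030)
F = F_att + ΣF_rep = (-8.9852,4.9970)
Δp = p'−p = (-0.4493,0.2499); α = Δx/Fx = (-3037/6760) / (-3037/338) = 1/20
check: Δy/Fy = (1689/6760) / (1689/338) = 1/20 ✓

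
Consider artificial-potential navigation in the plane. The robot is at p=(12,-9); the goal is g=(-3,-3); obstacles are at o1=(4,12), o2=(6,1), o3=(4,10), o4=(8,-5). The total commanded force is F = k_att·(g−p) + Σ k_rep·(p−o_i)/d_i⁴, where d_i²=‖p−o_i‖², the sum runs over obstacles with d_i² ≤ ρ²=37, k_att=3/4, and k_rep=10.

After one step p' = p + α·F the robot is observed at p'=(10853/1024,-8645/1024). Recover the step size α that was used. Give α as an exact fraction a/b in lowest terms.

α = 1/8

F_att = 3/4·(g−p) = 3/4·(-15,6) = (-11.2500,4.5000)
o1: d²=505 > ρ²=37 → inactive
o2: d²=136 > ρ²=37 → inactive
o3: d²=425 > ρ²=37 → inactive
o4: d²=32 ≤ ρ²=37; F_rep = 10·(4,-4)/32² = (0.0391,-0.0391)
F = F_att + ΣF_rep = (-11.2109,4.4609)
Δp = p'−p = (-1.4014,0.5576); α = Δx/Fx = (-1435/1024) / (-1435/128) = 1/8
check: Δy/Fy = (571/1024) / (571/128) = 1/8 ✓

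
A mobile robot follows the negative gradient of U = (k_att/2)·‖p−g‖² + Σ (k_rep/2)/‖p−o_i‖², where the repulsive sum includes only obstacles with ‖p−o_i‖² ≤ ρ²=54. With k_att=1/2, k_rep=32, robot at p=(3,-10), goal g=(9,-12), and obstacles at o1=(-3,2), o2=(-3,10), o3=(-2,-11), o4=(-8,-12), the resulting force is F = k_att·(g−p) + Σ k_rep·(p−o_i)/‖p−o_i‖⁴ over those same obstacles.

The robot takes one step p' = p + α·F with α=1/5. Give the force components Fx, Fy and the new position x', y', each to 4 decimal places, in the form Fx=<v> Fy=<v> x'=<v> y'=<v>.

F_att = 1/2·(g−p) = 1/2·(6,-2) = (3.0000,-1.0000)
o1: d²=180 > ρ²=54 → inactive
o2: d²=436 > ρ²=54 → inactive
o3: d²=26 ≤ ρ²=54; F_rep = 32·(5,1)/26² = (0.2367,0.0473)
o4: d²=125 > ρ²=54 → inactive
F = F_att + ΣF_rep = (3.2367,-0.9527)
p' = p + 1/5·F = (3.6473,-10.1905)

Fx=3.2367 Fy=-0.9527 x'=3.6473 y'=-10.1905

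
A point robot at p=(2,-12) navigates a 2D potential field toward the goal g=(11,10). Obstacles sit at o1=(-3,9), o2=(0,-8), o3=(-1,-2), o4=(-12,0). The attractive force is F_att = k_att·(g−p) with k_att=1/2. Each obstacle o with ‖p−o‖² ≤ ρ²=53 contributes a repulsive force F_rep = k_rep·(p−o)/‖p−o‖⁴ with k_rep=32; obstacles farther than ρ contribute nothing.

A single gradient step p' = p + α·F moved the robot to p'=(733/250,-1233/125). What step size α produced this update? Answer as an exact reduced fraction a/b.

F_att = 1/2·(g−p) = 1/2·(9,22) = (4.5000,11.0000)
o1: d²=466 > ρ²=53 → inactive
o2: d²=20 ≤ ρ²=53; F_rep = 32·(2,-4)/20² = (0.1600,-0.3200)
o3: d²=109 > ρ²=53 → inactive
o4: d²=340 > ρ²=53 → inactive
F = F_att + ΣF_rep = (4.6600,10.6800)
Δp = p'−p = (0.9320,2.1360); α = Δx/Fx = (233/250) / (233/50) = 1/5
check: Δy/Fy = (267/125) / (267/25) = 1/5 ✓

α = 1/5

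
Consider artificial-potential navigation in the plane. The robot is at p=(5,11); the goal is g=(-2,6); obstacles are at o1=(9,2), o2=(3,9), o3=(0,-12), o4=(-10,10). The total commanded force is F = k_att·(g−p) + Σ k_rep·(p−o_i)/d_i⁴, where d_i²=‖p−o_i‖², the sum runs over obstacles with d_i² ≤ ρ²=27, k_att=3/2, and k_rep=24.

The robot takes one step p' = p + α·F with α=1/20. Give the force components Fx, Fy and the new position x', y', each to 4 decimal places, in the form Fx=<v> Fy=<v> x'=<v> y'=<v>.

Fx=-9.7500 Fy=-6.7500 x'=4.5125 y'=10.6625

F_att = 3/2·(g−p) = 3/2·(-7,-5) = (-10.5000,-7.5000)
o1: d²=97 > ρ²=27 → inactive
o2: d²=8 ≤ ρ²=27; F_rep = 24·(2,2)/8² = (0.7500,0.7500)
o3: d²=554 > ρ²=27 → inactive
o4: d²=226 > ρ²=27 → inactive
F = F_att + ΣF_rep = (-9.7500,-6.7500)
p' = p + 1/20·F = (4.5125,10.6625)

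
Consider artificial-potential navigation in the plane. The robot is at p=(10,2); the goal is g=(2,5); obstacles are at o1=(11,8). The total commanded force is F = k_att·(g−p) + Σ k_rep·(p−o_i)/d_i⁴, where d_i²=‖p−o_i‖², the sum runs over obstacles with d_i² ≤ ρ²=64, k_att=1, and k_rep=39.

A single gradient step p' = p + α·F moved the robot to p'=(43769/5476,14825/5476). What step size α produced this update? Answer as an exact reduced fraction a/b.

α = 1/4

F_att = 1·(g−p) = 1·(-8,3) = (-8.0000,3.0000)
o1: d²=37 ≤ ρ²=64; F_rep = 39·(-1,-6)/37² = (-0.0285,-0.1709)
F = F_att + ΣF_rep = (-8.0285,2.8291)
Δp = p'−p = (-2.0071,0.7073); α = Δx/Fx = (-10991/5476) / (-10991/1369) = 1/4
check: Δy/Fy = (3873/5476) / (3873/1369) = 1/4 ✓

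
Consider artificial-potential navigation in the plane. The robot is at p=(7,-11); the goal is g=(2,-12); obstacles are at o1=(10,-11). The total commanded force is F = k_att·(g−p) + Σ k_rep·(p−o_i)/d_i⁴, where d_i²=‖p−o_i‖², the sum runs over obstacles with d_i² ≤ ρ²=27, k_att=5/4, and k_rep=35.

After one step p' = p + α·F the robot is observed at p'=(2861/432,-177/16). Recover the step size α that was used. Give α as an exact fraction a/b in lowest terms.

F_att = 5/4·(g−p) = 5/4·(-5,-1) = (-6.2500,-1.2500)
o1: d²=9 ≤ ρ²=27; F_rep = 35·(-3,0)/9² = (-1.2963,0.0000)
F = F_att + ΣF_rep = (-7.5463,-1.2500)
Δp = p'−p = (-0.3773,-0.0625); α = Δx/Fx = (-163/432) / (-815/108) = 1/20
check: Δy/Fy = (-1/16) / (-5/4) = 1/20 ✓

α = 1/20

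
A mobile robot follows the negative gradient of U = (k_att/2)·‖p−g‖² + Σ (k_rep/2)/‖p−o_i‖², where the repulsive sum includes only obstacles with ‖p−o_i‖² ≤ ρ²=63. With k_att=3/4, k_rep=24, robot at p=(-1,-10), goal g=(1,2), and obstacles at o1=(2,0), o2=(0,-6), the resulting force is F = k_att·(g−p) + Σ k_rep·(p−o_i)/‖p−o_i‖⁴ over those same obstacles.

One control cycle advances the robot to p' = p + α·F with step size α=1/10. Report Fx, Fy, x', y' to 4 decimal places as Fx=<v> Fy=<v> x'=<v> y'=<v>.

F_att = 3/4·(g−p) = 3/4·(2,12) = (1.5000,9.0000)
o1: d²=109 > ρ²=63 → inactive
o2: d²=17 ≤ ρ²=63; F_rep = 24·(-1,-4)/17² = (-0.0830,-0.3322)
F = F_att + ΣF_rep = (1.4170,8.6678)
p' = p + 1/10·F = (-0.8583,-9.1332)

Fx=1.4170 Fy=8.6678 x'=-0.8583 y'=-9.1332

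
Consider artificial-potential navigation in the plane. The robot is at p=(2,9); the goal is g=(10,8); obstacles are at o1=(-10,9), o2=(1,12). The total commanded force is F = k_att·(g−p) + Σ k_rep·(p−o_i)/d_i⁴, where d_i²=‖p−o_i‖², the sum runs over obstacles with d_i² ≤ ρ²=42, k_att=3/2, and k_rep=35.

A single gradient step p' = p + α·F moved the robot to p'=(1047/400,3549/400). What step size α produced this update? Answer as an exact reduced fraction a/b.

α = 1/20

F_att = 3/2·(g−p) = 3/2·(8,-1) = (12.0000,-1.5000)
o1: d²=144 > ρ²=42 → inactive
o2: d²=10 ≤ ρ²=42; F_rep = 35·(1,-3)/10² = (0.3500,-1.0500)
F = F_att + ΣF_rep = (12.3500,-2.5500)
Δp = p'−p = (0.6175,-0.1275); α = Δx/Fx = (247/400) / (247/20) = 1/20
check: Δy/Fy = (-51/400) / (-51/20) = 1/20 ✓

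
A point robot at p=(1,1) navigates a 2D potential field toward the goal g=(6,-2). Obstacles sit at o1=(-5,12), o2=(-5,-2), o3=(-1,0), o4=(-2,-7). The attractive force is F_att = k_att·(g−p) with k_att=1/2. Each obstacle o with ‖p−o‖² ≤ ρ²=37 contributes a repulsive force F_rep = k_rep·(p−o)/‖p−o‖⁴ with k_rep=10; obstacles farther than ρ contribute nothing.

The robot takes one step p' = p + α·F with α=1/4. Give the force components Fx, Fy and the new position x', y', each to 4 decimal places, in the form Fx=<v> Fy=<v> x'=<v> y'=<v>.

F_att = 1/2·(g−p) = 1/2·(5,-3) = (2.5000,-1.5000)
o1: d²=157 > ρ²=37 → inactive
o2: d²=45 > ρ²=37 → inactive
o3: d²=5 ≤ ρ²=37; F_rep = 10·(2,1)/5² = (0.8000,0.4000)
o4: d²=73 > ρ²=37 → inactive
F = F_att + ΣF_rep = (3.3000,-1.1000)
p' = p + 1/4·F = (1.8250,0.7250)

Fx=3.3000 Fy=-1.1000 x'=1.8250 y'=0.7250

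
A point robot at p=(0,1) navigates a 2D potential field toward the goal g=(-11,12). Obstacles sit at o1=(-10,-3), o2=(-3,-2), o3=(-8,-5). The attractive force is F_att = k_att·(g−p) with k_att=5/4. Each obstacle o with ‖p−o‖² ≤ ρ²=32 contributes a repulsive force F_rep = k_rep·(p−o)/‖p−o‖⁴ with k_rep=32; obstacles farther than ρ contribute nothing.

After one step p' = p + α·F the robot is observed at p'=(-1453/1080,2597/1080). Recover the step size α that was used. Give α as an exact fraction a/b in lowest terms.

α = 1/10

F_att = 5/4·(g−p) = 5/4·(-11,11) = (-13.7500,13.7500)
o1: d²=116 > ρ²=32 → inactive
o2: d²=18 ≤ ρ²=32; F_rep = 32·(3,3)/18² = (0.2963,0.2963)
o3: d²=100 > ρ²=32 → inactive
F = F_att + ΣF_rep = (-13.4537,14.0463)
Δp = p'−p = (-1.3454,1.4046); α = Δx/Fx = (-1453/1080) / (-1453/108) = 1/10
check: Δy/Fy = (1517/1080) / (1517/108) = 1/10 ✓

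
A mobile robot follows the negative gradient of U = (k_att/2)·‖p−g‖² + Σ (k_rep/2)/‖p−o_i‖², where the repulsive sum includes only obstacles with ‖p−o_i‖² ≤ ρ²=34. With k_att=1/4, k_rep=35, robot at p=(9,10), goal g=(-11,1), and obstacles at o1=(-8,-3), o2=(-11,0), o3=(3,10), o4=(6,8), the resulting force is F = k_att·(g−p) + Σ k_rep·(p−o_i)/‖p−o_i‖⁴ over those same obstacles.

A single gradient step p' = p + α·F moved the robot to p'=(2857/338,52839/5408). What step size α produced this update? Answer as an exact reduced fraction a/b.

F_att = 1/4·(g−p) = 1/4·(-20,-9) = (-5.0000,-2.2500)
o1: d²=458 > ρ²=34 → inactive
o2: d²=500 > ρ²=34 → inactive
o3: d²=36 > ρ²=34 → inactive
o4: d²=13 ≤ ρ²=34; F_rep = 35·(3,2)/13² = (0.6213,0.4142)
F = F_att + ΣF_rep = (-4.3787,-1.8358)
Δp = p'−p = (-0.5473,-0.2295); α = Δx/Fx = (-185/338) / (-740/169) = 1/8
check: Δy/Fy = (-1241/5408) / (-1241/676) = 1/8 ✓

α = 1/8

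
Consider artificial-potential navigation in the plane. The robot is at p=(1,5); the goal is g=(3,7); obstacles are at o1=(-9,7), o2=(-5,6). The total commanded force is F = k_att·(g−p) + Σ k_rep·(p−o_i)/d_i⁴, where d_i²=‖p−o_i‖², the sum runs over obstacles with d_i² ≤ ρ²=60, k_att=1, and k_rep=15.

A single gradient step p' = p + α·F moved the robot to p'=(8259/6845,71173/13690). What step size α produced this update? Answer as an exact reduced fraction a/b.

F_att = 1·(g−p) = 1·(2,2) = (2.0000,2.0000)
o1: d²=104 > ρ²=60 → inactive
o2: d²=37 ≤ ρ²=60; F_rep = 15·(6,-1)/37² = (0.0657,-0.0110)
F = F_att + ΣF_rep = (2.0657,1.9890)
Δp = p'−p = (0.2066,0.1989); α = Δx/Fx = (1414/6845) / (2828/1369) = 1/10
check: Δy/Fy = (2723/13690) / (2723/1369) = 1/10 ✓

α = 1/10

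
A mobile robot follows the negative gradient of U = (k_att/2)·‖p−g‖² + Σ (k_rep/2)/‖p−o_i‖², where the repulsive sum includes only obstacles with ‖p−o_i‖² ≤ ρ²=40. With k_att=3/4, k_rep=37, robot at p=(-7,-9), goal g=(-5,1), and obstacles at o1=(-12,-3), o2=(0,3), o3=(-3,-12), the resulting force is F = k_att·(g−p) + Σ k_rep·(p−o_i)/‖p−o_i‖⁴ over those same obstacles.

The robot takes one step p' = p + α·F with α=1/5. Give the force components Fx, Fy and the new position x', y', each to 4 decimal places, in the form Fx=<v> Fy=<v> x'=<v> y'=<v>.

Fx=1.2632 Fy=7.6776 x'=-6.7474 y'=-7.4645

F_att = 3/4·(g−p) = 3/4·(2,10) = (1.5000,7.5000)
o1: d²=61 > ρ²=40 → inactive
o2: d²=193 > ρ²=40 → inactive
o3: d²=25 ≤ ρ²=40; F_rep = 37·(-4,3)/25² = (-0.2368,0.1776)
F = F_att + ΣF_rep = (1.2632,7.6776)
p' = p + 1/5·F = (-6.7474,-7.4645)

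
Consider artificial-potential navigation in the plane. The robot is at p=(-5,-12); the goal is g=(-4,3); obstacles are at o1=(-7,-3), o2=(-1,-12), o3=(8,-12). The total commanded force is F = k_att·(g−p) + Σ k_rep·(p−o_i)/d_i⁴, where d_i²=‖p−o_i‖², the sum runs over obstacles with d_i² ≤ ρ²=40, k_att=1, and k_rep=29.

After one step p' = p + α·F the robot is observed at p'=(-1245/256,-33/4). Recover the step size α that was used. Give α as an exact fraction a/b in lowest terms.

α = 1/4

F_att = 1·(g−p) = 1·(1,15) = (1.0000,15.0000)
o1: d²=85 > ρ²=40 → inactive
o2: d²=16 ≤ ρ²=40; F_rep = 29·(-4,0)/16² = (-0.4531,0.0000)
o3: d²=169 > ρ²=40 → inactive
F = F_att + ΣF_rep = (0.5469,15.0000)
Δp = p'−p = (0.1367,3.7500); α = Δx/Fx = (35/256) / (35/64) = 1/4
check: Δy/Fy = (15/4) / (15) = 1/4 ✓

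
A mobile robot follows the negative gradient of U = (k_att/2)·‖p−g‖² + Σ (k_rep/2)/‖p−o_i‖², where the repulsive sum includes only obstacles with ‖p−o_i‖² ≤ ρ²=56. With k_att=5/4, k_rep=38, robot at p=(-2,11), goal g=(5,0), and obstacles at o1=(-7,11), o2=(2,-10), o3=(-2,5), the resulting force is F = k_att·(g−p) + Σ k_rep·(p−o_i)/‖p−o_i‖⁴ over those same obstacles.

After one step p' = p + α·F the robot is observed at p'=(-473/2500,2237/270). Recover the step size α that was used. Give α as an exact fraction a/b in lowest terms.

F_att = 5/4·(g−p) = 5/4·(7,-11) = (8.7500,-13.7500)
o1: d²=25 ≤ ρ²=56; F_rep = 38·(5,0)/25² = (0.3040,0.0000)
o2: d²=457 > ρ²=56 → inactive
o3: d²=36 ≤ ρ²=56; F_rep = 38·(0,6)/36² = (0.0000,0.1759)
F = F_att + ΣF_rep = (9.0540,-13.5741)
Δp = p'−p = (1.8108,-2.7148); α = Δx/Fx = (4527/2500) / (4527/500) = 1/5
check: Δy/Fy = (-733/270) / (-733/54) = 1/5 ✓

α = 1/5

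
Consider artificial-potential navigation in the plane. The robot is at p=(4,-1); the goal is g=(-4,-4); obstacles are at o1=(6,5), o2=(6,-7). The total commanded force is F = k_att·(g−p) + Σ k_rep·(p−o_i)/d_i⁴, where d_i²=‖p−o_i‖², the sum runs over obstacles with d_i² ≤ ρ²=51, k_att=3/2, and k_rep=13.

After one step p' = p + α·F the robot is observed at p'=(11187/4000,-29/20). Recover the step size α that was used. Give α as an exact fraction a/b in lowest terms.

α = 1/10

F_att = 3/2·(g−p) = 3/2·(-8,-3) = (-12.0000,-4.5000)
o1: d²=40 ≤ ρ²=51; F_rep = 13·(-2,-6)/40² = (-0.0163,-0.0488)
o2: d²=40 ≤ ρ²=51; F_rep = 13·(-2,6)/40² = (-0.0163,0.0488)
F = F_att + ΣF_rep = (-12.0325,-4.5000)
Δp = p'−p = (-1.2032,-0.4500); α = Δx/Fx = (-4813/4000) / (-4813/400) = 1/10
check: Δy/Fy = (-9/20) / (-9/2) = 1/10 ✓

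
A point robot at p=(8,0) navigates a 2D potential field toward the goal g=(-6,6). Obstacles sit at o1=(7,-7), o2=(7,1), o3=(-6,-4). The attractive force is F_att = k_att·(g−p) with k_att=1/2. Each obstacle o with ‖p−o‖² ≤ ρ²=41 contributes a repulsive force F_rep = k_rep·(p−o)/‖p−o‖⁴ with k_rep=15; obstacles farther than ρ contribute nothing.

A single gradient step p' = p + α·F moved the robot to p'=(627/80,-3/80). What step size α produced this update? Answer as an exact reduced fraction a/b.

α = 1/20

F_att = 1/2·(g−p) = 1/2·(-14,6) = (-7.0000,3.0000)
o1: d²=50 > ρ²=41 → inactive
o2: d²=2 ≤ ρ²=41; F_rep = 15·(1,-1)/2² = (3.7500,-3.7500)
o3: d²=212 > ρ²=41 → inactive
F = F_att + ΣF_rep = (-3.2500,-0.7500)
Δp = p'−p = (-0.1625,-0.0375); α = Δx/Fx = (-13/80) / (-13/4) = 1/20
check: Δy/Fy = (-3/80) / (-3/4) = 1/20 ✓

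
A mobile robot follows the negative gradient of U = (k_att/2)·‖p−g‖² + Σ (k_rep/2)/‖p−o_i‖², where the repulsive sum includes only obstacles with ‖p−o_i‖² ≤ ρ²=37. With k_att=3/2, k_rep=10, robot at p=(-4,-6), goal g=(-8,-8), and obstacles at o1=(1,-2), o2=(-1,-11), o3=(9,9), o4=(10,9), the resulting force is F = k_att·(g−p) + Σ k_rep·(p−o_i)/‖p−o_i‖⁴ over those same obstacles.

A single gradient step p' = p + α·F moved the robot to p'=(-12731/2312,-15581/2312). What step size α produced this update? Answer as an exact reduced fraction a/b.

α = 1/4

F_att = 3/2·(g−p) = 3/2·(-4,-2) = (-6.0000,-3.0000)
o1: d²=41 > ρ²=37 → inactive
o2: d²=34 ≤ ρ²=37; F_rep = 10·(-3,5)/34² = (-0.0260,0.0433)
o3: d²=394 > ρ²=37 → inactive
o4: d²=421 > ρ²=37 → inactive
F = F_att + ΣF_rep = (-6.0260,-2.9567)
Δp = p'−p = (-1.5065,-0.7392); α = Δx/Fx = (-3483/2312) / (-3483/578) = 1/4
check: Δy/Fy = (-1709/2312) / (-1709/578) = 1/4 ✓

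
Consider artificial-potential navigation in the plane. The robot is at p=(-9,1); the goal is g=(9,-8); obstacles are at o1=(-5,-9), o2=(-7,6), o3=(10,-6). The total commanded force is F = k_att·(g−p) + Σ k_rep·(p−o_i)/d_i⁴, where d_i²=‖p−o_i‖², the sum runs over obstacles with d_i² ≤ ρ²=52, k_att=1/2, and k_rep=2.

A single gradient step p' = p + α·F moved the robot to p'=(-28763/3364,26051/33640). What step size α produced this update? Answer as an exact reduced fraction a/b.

F_att = 1/2·(g−p) = 1/2·(18,-9) = (9.0000,-4.5000)
o1: d²=116 > ρ²=52 → inactive
o2: d²=29 ≤ ρ²=52; F_rep = 2·(-2,-5)/29² = (-0.0048,-0.0119)
o3: d²=410 > ρ²=52 → inactive
F = F_att + ΣF_rep = (8.9952,-4.5119)
Δp = p'−p = (0.4498,-0.2256); α = Δx/Fx = (1513/3364) / (7565/841) = 1/20
check: Δy/Fy = (-7589/33640) / (-7589/1682) = 1/20 ✓

α = 1/20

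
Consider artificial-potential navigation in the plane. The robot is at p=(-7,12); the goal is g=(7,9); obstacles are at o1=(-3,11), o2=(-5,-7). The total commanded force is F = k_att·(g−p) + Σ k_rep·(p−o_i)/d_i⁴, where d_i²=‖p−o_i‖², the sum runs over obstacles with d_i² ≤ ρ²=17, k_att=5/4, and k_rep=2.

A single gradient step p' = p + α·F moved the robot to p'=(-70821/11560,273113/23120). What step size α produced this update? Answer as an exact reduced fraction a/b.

α = 1/20

F_att = 5/4·(g−p) = 5/4·(14,-3) = (17.5000,-3.7500)
o1: d²=17 ≤ ρ²=17; F_rep = 2·(-4,1)/17² = (-0.0277,0.0069)
o2: d²=365 > ρ²=17 → inactive
F = F_att + ΣF_rep = (17.4723,-3.7431)
Δp = p'−p = (0.8736,-0.1872); α = Δx/Fx = (10099/11560) / (10099/578) = 1/20
check: Δy/Fy = (-4327/23120) / (-4327/1156) = 1/20 ✓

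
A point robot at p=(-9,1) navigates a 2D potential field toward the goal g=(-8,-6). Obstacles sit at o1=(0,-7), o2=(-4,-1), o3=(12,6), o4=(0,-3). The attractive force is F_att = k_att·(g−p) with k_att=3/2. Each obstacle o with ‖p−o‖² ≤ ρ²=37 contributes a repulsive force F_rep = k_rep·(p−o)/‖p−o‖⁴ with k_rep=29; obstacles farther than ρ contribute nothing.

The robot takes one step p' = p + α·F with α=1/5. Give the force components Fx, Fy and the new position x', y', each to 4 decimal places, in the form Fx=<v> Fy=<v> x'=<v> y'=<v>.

F_att = 3/2·(g−p) = 3/2·(1,-7) = (1.5000,-10.5000)
o1: d²=145 > ρ²=37 → inactive
o2: d²=29 ≤ ρ²=37; F_rep = 29·(-5,2)/29² = (-0.1724,0.0690)
o3: d²=466 > ρ²=37 → inactive
o4: d²=97 > ρ²=37 → inactive
F = F_att + ΣF_rep = (1.3276,-10.4310)
p' = p + 1/5·F = (-8.7345,-1.0862)

Fx=1.3276 Fy=-10.4310 x'=-8.7345 y'=-1.0862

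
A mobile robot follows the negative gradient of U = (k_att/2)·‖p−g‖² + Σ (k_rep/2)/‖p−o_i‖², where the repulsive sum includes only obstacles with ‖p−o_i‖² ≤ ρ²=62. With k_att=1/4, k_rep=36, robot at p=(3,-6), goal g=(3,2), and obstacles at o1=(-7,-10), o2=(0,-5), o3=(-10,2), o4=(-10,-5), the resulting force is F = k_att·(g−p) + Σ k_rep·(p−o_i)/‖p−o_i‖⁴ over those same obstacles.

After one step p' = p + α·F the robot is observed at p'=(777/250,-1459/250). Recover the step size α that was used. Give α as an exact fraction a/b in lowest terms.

F_att = 1/4·(g−p) = 1/4·(0,8) = (0.0000,2.0000)
o1: d²=116 > ρ²=62 → inactive
o2: d²=10 ≤ ρ²=62; F_rep = 36·(3,-1)/10² = (1.0800,-0.3600)
o3: d²=233 > ρ²=62 → inactive
o4: d²=170 > ρ²=62 → inactive
F = F_att + ΣF_rep = (1.0800,1.6400)
Δp = p'−p = (0.1080,0.1640); α = Δx/Fx = (27/250) / (27/25) = 1/10
check: Δy/Fy = (41/250) / (41/25) = 1/10 ✓

α = 1/10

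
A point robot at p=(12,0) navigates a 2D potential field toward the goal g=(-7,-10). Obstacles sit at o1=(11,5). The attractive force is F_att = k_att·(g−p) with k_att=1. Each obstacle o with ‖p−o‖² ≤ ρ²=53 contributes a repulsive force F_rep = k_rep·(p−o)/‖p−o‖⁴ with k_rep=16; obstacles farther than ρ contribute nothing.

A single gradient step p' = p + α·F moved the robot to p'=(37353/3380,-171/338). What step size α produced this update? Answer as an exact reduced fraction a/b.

F_att = 1·(g−p) = 1·(-19,-10) = (-19.0000,-10.0000)
o1: d²=26 ≤ ρ²=53; F_rep = 16·(1,-5)/26² = (0.0237,-0.1183)
F = F_att + ΣF_rep = (-18.9763,-10.1183)
Δp = p'−p = (-0.9488,-0.5059); α = Δx/Fx = (-3207/3380) / (-3207/169) = 1/20
check: Δy/Fy = (-171/338) / (-1710/169) = 1/20 ✓

α = 1/20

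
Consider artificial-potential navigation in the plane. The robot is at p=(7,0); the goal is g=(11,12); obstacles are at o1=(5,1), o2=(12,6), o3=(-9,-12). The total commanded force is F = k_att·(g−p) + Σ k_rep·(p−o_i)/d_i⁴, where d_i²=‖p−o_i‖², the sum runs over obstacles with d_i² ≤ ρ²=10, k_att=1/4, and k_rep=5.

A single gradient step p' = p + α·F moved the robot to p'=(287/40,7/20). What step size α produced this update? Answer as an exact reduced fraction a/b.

α = 1/8

F_att = 1/4·(g−p) = 1/4·(4,12) = (1.0000,3.0000)
o1: d²=5 ≤ ρ²=10; F_rep = 5·(2,-1)/5² = (0.4000,-0.2000)
o2: d²=61 > ρ²=10 → inactive
o3: d²=400 > ρ²=10 → inactive
F = F_att + ΣF_rep = (1.4000,2.8000)
Δp = p'−p = (0.1750,0.3500); α = Δx/Fx = (7/40) / (7/5) = 1/8
check: Δy/Fy = (7/20) / (14/5) = 1/8 ✓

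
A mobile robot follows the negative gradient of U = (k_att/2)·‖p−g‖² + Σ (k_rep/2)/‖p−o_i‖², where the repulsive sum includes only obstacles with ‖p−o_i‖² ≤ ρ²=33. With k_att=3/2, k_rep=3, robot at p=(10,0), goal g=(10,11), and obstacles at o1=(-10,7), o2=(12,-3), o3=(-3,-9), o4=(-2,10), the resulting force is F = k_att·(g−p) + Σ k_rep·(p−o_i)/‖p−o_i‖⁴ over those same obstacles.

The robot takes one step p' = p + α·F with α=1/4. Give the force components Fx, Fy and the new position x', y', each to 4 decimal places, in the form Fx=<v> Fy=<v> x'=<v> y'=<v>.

Fx=-0.0355 Fy=16.5533 x'=9.9911 y'=4.1383

F_att = 3/2·(g−p) = 3/2·(0,11) = (0.0000,16.5000)
o1: d²=449 > ρ²=33 → inactive
o2: d²=13 ≤ ρ²=33; F_rep = 3·(-2,3)/13² = (-0.0355,0.0533)
o3: d²=250 > ρ²=33 → inactive
o4: d²=244 > ρ²=33 → inactive
F = F_att + ΣF_rep = (-0.0355,16.5533)
p' = p + 1/4·F = (9.9911,4.1383)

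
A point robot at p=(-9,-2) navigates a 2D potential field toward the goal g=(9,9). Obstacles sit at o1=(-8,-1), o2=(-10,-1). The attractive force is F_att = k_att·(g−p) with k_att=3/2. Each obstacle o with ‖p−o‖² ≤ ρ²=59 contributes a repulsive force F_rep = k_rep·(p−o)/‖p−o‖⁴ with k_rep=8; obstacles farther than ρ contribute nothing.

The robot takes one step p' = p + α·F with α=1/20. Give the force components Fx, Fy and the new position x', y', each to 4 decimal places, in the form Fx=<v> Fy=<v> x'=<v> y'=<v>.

F_att = 3/2·(g−p) = 3/2·(18,11) = (27.0000,16.5000)
o1: d²=2 ≤ ρ²=59; F_rep = 8·(-1,-1)/2² = (-2.0000,-2.0000)
o2: d²=2 ≤ ρ²=59; F_rep = 8·(1,-1)/2² = (2.0000,-2.0000)
F = F_att + ΣF_rep = (27.0000,12.5000)
p' = p + 1/20·F = (-7.6500,-1.3750)

Fx=27.0000 Fy=12.5000 x'=-7.6500 y'=-1.3750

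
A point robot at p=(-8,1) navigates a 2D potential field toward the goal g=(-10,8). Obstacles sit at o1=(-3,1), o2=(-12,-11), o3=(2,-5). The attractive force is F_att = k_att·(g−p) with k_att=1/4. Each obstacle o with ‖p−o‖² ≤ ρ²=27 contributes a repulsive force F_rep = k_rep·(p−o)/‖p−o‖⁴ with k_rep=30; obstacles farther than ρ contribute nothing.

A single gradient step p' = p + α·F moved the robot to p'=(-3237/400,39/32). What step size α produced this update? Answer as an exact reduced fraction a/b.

F_att = 1/4·(g−p) = 1/4·(-2,7) = (-0.5000,1.7500)
o1: d²=25 ≤ ρ²=27; F_rep = 30·(-5,0)/25² = (-0.2400,0.0000)
o2: d²=160 > ρ²=27 → inactive
o3: d²=136 > ρ²=27 → inactive
F = F_att + ΣF_rep = (-0.7400,1.7500)
Δp = p'−p = (-0.0925,0.2188); α = Δx/Fx = (-37/400) / (-37/50) = 1/8
check: Δy/Fy = (7/32) / (7/4) = 1/8 ✓

α = 1/8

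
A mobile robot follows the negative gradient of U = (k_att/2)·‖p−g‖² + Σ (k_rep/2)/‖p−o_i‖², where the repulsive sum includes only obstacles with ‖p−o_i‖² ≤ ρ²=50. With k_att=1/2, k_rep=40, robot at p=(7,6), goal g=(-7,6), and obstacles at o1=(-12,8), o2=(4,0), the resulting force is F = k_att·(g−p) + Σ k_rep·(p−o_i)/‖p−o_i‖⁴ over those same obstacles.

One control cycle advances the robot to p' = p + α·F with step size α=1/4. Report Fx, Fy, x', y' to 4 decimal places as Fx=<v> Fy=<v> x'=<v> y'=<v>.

Fx=-6.9407 Fy=0.1185 x'=5.2648 y'=6.0296

F_att = 1/2·(g−p) = 1/2·(-14,0) = (-7.0000,0.0000)
o1: d²=365 > ρ²=50 → inactive
o2: d²=45 ≤ ρ²=50; F_rep = 40·(3,6)/45² = (0.0593,0.1185)
F = F_att + ΣF_rep = (-6.9407,0.1185)
p' = p + 1/4·F = (5.2648,6.0296)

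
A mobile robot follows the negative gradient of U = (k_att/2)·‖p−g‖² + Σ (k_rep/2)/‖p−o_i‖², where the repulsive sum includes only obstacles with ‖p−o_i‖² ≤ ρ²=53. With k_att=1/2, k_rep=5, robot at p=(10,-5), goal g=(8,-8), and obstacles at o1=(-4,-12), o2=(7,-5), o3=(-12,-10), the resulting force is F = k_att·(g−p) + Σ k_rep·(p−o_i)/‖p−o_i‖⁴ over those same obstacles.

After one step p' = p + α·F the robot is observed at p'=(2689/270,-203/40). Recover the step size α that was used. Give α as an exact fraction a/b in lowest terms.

F_att = 1/2·(g−p) = 1/2·(-2,-3) = (-1.0000,-1.5000)
o1: d²=245 > ρ²=53 → inactive
o2: d²=9 ≤ ρ²=53; F_rep = 5·(3,0)/9² = (0.1852,0.0000)
o3: d²=509 > ρ²=53 → inactive
F = F_att + ΣF_rep = (-0.8148,-1.5000)
Δp = p'−p = (-0.0407,-0.0750); α = Δx/Fx = (-11/270) / (-22/27) = 1/20
check: Δy/Fy = (-3/40) / (-3/2) = 1/20 ✓

α = 1/20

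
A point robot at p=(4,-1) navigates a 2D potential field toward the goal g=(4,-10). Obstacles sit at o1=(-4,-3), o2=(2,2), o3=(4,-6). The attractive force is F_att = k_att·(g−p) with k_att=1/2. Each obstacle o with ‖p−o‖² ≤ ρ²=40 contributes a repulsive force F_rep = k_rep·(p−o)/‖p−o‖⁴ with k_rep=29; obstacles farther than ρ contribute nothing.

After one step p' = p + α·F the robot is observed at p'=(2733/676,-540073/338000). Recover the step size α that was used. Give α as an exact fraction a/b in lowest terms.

F_att = 1/2·(g−p) = 1/2·(0,-9) = (0.0000,-4.5000)
o1: d²=68 > ρ²=40 → inactive
o2: d²=13 ≤ ρ²=40; F_rep = 29·(2,-3)/13² = (0.3432,-0.5148)
o3: d²=25 ≤ ρ²=40; F_rep = 29·(0,5)/25² = (0.0000,0.2320)
F = F_att + ΣF_rep = (0.3432,-4.7828)
Δp = p'−p = (0.0429,-0.5978); α = Δx/Fx = (29/676) / (58/169) = 1/8
check: Δy/Fy = (-202073/338000) / (-202073/42250) = 1/8 ✓

α = 1/8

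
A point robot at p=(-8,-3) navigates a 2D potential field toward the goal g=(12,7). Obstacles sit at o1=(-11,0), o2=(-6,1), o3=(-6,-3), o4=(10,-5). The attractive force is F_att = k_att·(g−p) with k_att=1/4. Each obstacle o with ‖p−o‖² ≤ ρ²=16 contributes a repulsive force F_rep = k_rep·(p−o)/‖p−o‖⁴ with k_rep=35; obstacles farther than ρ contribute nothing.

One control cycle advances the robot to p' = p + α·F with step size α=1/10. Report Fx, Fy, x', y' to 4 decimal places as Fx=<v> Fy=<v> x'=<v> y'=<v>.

F_att = 1/4·(g−p) = 1/4·(20,10) = (5.0000,2.5000)
o1: d²=18 > ρ²=16 → inactive
o2: d²=20 > ρ²=16 → inactive
o3: d²=4 ≤ ρ²=16; F_rep = 35·(-2,0)/4² = (-4.3750,0.0000)
o4: d²=328 > ρ²=16 → inactive
F = F_att + ΣF_rep = (0.6250,2.5000)
p' = p + 1/10·F = (-7.9375,-2.7500)

Fx=0.6250 Fy=2.5000 x'=-7.9375 y'=-2.7500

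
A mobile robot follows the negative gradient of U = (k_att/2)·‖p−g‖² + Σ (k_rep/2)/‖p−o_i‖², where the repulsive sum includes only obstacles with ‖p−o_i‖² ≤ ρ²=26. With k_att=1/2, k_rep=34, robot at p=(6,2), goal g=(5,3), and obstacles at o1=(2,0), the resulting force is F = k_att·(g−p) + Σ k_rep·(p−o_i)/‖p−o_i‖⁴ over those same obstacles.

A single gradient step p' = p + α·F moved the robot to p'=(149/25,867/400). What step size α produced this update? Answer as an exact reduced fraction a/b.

F_att = 1/2·(g−p) = 1/2·(-1,1) = (-0.5000,0.5000)
o1: d²=20 ≤ ρ²=26; F_rep = 34·(4,2)/20² = (0.3400,0.1700)
F = F_att + ΣF_rep = (-0.1600,0.6700)
Δp = p'−p = (-0.0400,0.1675); α = Δx/Fx = (-1/25) / (-4/25) = 1/4
check: Δy/Fy = (67/400) / (67/100) = 1/4 ✓

α = 1/4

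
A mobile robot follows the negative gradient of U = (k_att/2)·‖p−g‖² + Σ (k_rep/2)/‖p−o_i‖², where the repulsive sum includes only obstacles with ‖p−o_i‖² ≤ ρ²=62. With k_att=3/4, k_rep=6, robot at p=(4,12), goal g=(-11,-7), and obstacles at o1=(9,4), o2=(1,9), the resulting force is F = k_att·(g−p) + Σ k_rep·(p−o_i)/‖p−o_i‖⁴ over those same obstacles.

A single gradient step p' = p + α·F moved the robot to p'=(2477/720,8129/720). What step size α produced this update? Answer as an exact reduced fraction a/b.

F_att = 3/4·(g−p) = 3/4·(-15,-19) = (-11.2500,-14.2500)
o1: d²=89 > ρ²=62 → inactive
o2: d²=18 ≤ ρ²=62; F_rep = 6·(3,3)/18² = (0.0556,0.0556)
F = F_att + ΣF_rep = (-11.1944,-14.1944)
Δp = p'−p = (-0.5597,-0.7097); α = Δx/Fx = (-403/720) / (-403/36) = 1/20
check: Δy/Fy = (-511/720) / (-511/36) = 1/20 ✓

α = 1/20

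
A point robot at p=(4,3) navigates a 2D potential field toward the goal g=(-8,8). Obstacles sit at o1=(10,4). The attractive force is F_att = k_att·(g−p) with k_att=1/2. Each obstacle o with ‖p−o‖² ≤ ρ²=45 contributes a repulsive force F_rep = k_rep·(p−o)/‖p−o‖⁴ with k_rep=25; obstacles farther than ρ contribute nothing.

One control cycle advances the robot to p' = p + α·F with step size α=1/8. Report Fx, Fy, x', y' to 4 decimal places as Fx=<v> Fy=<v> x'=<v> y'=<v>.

Fx=-6.1096 Fy=2.4817 x'=3.2363 y'=3.3102

F_att = 1/2·(g−p) = 1/2·(-12,5) = (-6.0000,2.5000)
o1: d²=37 ≤ ρ²=45; F_rep = 25·(-6,-1)/37² = (-0.1096,-0.0183)
F = F_att + ΣF_rep = (-6.1096,2.4817)
p' = p + 1/8·F = (3.2363,3.3102)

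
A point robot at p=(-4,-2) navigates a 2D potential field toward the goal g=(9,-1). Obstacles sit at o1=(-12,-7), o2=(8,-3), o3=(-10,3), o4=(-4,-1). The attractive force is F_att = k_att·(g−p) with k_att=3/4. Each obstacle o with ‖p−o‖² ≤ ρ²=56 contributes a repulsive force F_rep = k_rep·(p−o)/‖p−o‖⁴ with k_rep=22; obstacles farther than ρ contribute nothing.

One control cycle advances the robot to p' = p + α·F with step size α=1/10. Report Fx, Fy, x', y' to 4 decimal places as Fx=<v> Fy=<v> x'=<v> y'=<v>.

F_att = 3/4·(g−p) = 3/4·(13,1) = (9.7500,0.7500)
o1: d²=89 > ρ²=56 → inactive
o2: d²=145 > ρ²=56 → inactive
o3: d²=61 > ρ²=56 → inactive
o4: d²=1 ≤ ρ²=56; F_rep = 22·(0,-1)/1² = (0.0000,-22.0000)
F = F_att + ΣF_rep = (9.7500,-21.2500)
p' = p + 1/10·F = (-3.0250,-4.1250)

Fx=9.7500 Fy=-21.2500 x'=-3.0250 y'=-4.1250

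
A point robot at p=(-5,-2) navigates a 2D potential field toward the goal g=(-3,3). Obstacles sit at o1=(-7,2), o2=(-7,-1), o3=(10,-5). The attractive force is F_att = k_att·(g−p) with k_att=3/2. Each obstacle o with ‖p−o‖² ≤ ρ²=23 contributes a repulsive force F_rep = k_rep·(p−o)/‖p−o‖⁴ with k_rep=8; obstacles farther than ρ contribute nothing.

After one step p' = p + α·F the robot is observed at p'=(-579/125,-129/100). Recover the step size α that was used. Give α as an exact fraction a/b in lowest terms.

F_att = 3/2·(g−p) = 3/2·(2,5) = (3.0000,7.5000)
o1: d²=20 ≤ ρ²=23; F_rep = 8·(2,-4)/20² = (0.0400,-0.0800)
o2: d²=5 ≤ ρ²=23; F_rep = 8·(2,-1)/5² = (0.6400,-0.3200)
o3: d²=234 > ρ²=23 → inactive
F = F_att + ΣF_rep = (3.6800,7.1000)
Δp = p'−p = (0.3680,0.7100); α = Δx/Fx = (46/125) / (92/25) = 1/10
check: Δy/Fy = (71/100) / (71/10) = 1/10 ✓

α = 1/10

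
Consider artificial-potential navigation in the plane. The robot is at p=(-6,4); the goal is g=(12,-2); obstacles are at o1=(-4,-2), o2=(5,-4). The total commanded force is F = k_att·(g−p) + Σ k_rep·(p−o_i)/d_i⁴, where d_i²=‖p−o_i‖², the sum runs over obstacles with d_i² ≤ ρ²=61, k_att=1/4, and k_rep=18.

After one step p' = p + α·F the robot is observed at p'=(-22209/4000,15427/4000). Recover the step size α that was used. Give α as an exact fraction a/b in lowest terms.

α = 1/10

F_att = 1/4·(g−p) = 1/4·(18,-6) = (4.5000,-1.5000)
o1: d²=40 ≤ ρ²=61; F_rep = 18·(-2,6)/40² = (-0.0225,0.0675)
o2: d²=185 > ρ²=61 → inactive
F = F_att + ΣF_rep = (4.4775,-1.4325)
Δp = p'−p = (0.4477,-0.1432); α = Δx/Fx = (1791/4000) / (1791/400) = 1/10
check: Δy/Fy = (-573/4000) / (-573/400) = 1/10 ✓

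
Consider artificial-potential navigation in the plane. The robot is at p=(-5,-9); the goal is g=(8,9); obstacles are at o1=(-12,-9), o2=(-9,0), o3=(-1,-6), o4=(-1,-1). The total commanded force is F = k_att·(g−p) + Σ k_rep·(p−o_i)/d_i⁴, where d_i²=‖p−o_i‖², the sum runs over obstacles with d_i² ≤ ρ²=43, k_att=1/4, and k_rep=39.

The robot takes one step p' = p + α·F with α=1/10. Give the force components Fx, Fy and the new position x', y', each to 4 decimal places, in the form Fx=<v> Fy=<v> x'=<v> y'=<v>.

F_att = 1/4·(g−p) = 1/4·(13,18) = (3.2500,4.5000)
o1: d²=49 > ρ²=43 → inactive
o2: d²=97 > ρ²=43 → inactive
o3: d²=25 ≤ ρ²=43; F_rep = 39·(-4,-3)/25² = (-0.2496,-0.1872)
o4: d²=80 > ρ²=43 → inactive
F = F_att + ΣF_rep = (3.0004,4.3128)
p' = p + 1/10·F = (-4.7000,-8.5687)

Fx=3.0004 Fy=4.3128 x'=-4.7000 y'=-8.5687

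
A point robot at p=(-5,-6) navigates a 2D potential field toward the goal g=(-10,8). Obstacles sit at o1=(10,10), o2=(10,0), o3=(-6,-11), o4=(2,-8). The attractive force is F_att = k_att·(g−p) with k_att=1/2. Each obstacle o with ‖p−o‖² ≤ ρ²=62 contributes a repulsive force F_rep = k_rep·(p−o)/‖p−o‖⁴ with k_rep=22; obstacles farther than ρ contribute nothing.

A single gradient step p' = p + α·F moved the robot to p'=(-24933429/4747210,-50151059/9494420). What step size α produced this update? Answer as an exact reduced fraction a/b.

α = 1/10

F_att = 1/2·(g−p) = 1/2·(-5,14) = (-2.5000,7.0000)
o1: d²=481 > ρ²=62 → inactive
o2: d²=261 > ρ²=62 → inactive
o3: d²=26 ≤ ρ²=62; F_rep = 22·(1,5)/26² = (0.0325,0.1627)
o4: d²=53 ≤ ρ²=62; F_rep = 22·(-7,2)/53² = (-0.0548,0.0157)
F = F_att + ΣF_rep = (-2.5223,7.1784)
Δp = p'−p = (-0.2522,0.7178); α = Δx/Fx = (-1197379/4747210) / (-1197379/474721) = 1/10
check: Δy/Fy = (6815461/9494420) / (6815461/949442) = 1/10 ✓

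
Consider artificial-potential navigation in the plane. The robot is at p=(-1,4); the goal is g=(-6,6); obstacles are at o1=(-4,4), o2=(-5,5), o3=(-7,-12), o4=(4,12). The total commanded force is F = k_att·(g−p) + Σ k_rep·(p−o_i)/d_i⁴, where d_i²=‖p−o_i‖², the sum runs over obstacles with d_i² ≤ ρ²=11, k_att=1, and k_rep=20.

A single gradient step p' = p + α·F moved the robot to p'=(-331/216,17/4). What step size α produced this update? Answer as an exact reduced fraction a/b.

F_att = 1·(g−p) = 1·(-5,2) = (-5.0000,2.0000)
o1: d²=9 ≤ ρ²=11; F_rep = 20·(3,0)/9² = (0.7407,0.0000)
o2: d²=17 > ρ²=11 → inactive
o3: d²=292 > ρ²=11 → inactive
o4: d²=89 > ρ²=11 → inactive
F = F_att + ΣF_rep = (-4.2593,2.0000)
Δp = p'−p = (-0.5324,0.2500); α = Δx/Fx = (-115/216) / (-115/27) = 1/8
check: Δy/Fy = (1/4) / (2) = 1/8 ✓

α = 1/8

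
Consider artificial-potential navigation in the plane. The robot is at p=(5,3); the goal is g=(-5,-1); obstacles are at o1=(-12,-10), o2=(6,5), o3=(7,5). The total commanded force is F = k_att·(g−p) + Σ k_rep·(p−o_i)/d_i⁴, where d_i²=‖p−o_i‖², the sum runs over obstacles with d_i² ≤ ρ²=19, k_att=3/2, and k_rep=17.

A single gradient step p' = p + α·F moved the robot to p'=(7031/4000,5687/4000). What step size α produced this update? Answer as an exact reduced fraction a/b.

F_att = 3/2·(g−p) = 3/2·(-10,-4) = (-15.0000,-6.0000)
o1: d²=458 > ρ²=19 → inactive
o2: d²=5 ≤ ρ²=19; F_rep = 17·(-1,-2)/5² = (-0.6800,-1.3600)
o3: d²=8 ≤ ρ²=19; F_rep = 17·(-2,-2)/8² = (-0.5312,-0.5312)
F = F_att + ΣF_rep = (-16.2112,-7.8913)
Δp = p'−p = (-3.2422,-1.5782); α = Δx/Fx = (-12969/4000) / (-12969/800) = 1/5
check: Δy/Fy = (-6313/4000) / (-6313/800) = 1/5 ✓

α = 1/5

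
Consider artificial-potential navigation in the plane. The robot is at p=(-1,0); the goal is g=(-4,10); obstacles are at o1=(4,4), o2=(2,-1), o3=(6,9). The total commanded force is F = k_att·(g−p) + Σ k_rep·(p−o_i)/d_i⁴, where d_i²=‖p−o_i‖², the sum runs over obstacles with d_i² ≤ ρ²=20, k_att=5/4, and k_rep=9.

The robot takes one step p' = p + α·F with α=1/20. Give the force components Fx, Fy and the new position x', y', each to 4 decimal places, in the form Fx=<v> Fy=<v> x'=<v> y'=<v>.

Fx=-4.0200 Fy=12.5900 x'=-1.2010 y'=0.6295

F_att = 5/4·(g−p) = 5/4·(-3,10) = (-3.7500,12.5000)
o1: d²=41 > ρ²=20 → inactive
o2: d²=10 ≤ ρ²=20; F_rep = 9·(-3,1)/10² = (-0.2700,0.0900)
o3: d²=130 > ρ²=20 → inactive
F = F_att + ΣF_rep = (-4.0200,12.5900)
p' = p + 1/20·F = (-1.2010,0.6295)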